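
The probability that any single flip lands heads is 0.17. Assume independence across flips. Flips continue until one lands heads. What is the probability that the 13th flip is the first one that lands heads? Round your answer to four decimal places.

Geometric (trials to first success), p = 0.17.
P(Y = 13) = (1−p)^12 · p = 0.10689 · 0.17 = 0.018171

0.0182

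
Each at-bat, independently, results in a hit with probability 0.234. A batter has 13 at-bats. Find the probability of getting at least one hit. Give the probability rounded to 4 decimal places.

0.9687

P(at least one) = 1 − P(none) = 1 − (1 − 0.234)^13
= 1 − 0.031259 = 0.968741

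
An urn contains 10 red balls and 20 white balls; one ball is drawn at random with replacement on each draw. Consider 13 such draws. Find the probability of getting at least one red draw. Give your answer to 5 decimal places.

0.99486

P(at least one) = 1 − P(none) = 1 − (1 − 0.333333)^13
= 1 − 0.0051382 = 0.9948618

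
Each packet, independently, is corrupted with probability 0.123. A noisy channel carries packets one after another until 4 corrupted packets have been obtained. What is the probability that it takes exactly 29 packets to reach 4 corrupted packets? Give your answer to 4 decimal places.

0.0282

Y = trial on which the fourth success occurs; negative binomial, r=4, p=0.123.
P(Y=29) = C(28,3) · p^4 · (1−p)^25
= 3276 · 0.00022889 · 0.037583 = 0.028181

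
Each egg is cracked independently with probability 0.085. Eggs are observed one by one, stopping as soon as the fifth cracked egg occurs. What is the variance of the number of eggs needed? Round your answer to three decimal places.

633.218

Y = total eggs until the fifth success; negative binomial with r=5, p=0.085.
Var(Y) = r(1−p)/p² = 5·0.915 / 0.085² = 633.21799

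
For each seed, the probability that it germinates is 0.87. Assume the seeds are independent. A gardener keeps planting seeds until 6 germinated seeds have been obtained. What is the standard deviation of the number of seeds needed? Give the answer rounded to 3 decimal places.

Y = total seeds until the sixth success; negative binomial with r=6, p=0.87.
SD(Y) = √[r(1−p)/p²] = √(1.03052) = 1.01514

1.015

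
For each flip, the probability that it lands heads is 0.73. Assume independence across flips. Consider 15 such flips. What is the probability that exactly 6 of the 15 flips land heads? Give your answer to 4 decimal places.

0.0058

X ~ Binomial(n=15, p=0.73).
P(X=6) = C(15,6) · p^6 · (1−p)^9
= 5005 · 0.15133 · 7.6256e-06 = 0.005776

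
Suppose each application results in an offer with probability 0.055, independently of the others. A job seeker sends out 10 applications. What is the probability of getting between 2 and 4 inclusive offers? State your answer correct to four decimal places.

X ~ Binomial(10, 0.055); P(2 ≤ X ≤ 4) = Σ C(10,k) p^k (1−p)^(10−k) over k:
  k=2: C(10,2)·0.055^2·0.945^8 = 0.086575
  k=3: C(10,3)·0.055^3·0.945^7 = 0.013437
  k=4: C(10,4)·0.055^4·0.945^6 = 0.001369
Total = 0.101380

0.1014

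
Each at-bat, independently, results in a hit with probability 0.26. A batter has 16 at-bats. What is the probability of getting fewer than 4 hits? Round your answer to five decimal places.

X ~ Binomial(16, 0.26); P(X ≤ 3) = Σ C(16,k) p^k (1−p)^(16−k) over k:
  k=0: C(16,0)·0.26^0·0.74^16 = 0.0080855
  k=1: C(16,1)·0.26^1·0.74^15 = 0.0454537
  k=2: C(16,2)·0.26^2·0.74^14 = 0.1197766
  k=3: C(16,3)·0.26^3·0.74^13 = 0.1963905
Total = 0.3697063

0.36971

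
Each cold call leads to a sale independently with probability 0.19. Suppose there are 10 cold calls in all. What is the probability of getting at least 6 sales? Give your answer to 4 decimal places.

0.0049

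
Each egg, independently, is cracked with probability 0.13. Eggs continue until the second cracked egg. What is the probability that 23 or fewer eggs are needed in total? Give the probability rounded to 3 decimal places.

0.820

Finishing within 23 eggs ⇔ at least 2 successes in the first 23. With X ~ Binomial(23, 0.13), P(Y ≤ 23) = 1 − P(X ≤ 1).
  k=0: C(23,0)·0.13^0·0.87^23 = 0.04064
  k=1: C(23,1)·0.13^1·0.87^22 = 0.13967
1 − 0.18031 = 0.81969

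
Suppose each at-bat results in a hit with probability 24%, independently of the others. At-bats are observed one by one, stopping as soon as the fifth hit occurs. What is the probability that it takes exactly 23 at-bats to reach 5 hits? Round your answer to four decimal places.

0.0417

Y = trial on which the fifth success occurs; negative binomial, r=5, p=0.24.
P(Y=23) = C(22,4) · p^5 · (1−p)^18
= 7315 · 0.00079626 · 0.0071556 = 0.041679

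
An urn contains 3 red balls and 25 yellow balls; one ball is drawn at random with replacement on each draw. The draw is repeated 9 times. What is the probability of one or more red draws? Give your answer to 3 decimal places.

0.639

P(at least one) = 1 − P(none) = 1 − (1 − 0.107143)^9
= 1 − 0.36061 = 0.63939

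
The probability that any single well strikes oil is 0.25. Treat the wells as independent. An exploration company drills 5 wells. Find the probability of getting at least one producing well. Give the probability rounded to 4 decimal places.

P(at least one) = 1 − P(none) = 1 − (1 − 0.25)^5
= 1 − 0.237305 = 0.762695

0.7627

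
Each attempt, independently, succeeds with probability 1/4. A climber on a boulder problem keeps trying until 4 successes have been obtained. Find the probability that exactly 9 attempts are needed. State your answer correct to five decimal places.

Y = trial on which the fourth success occurs; negative binomial, r=4, p=0.25.
P(Y=9) = C(8,3) · p^4 · (1−p)^5
= 56 · 0.0039062 · 0.2373 = 0.0519104

0.05191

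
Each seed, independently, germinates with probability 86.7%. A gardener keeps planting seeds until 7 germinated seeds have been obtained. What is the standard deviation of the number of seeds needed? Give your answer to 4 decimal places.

1.1129

Y = total seeds until the seventh success; negative binomial with r=7, p=0.867.
SD(Y) = √[r(1−p)/p²] = √(1.238544) = 1.112899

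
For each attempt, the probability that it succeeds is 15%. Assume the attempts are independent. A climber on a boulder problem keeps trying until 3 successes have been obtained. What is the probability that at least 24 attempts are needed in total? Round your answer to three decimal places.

0.308

Needing more than 23 attempts ⇔ fewer than 3 successes in the first 23. With X ~ Binomial(23, 0.15), P(Y > 23) = P(X ≤ 2).
  k=0: C(23,0)·0.15^0·0.85^23 = 0.02380
  k=1: C(23,1)·0.15^1·0.85^22 = 0.09661
  k=2: C(23,2)·0.15^2·0.85^21 = 0.18754
P(X ≤ 2) = 0.30796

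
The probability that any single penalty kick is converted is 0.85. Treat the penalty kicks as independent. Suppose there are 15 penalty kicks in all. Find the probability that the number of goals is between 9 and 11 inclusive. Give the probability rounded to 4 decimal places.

X ~ Binomial(15, 0.85); P(9 ≤ X ≤ 11) = Σ C(15,k) p^k (1−p)^(15−k) over k:
  k=9: C(15,9)·0.85^9·0.15^6 = 0.013205
  k=10: C(15,10)·0.85^10·0.15^5 = 0.044895
  k=11: C(15,11)·0.85^11·0.15^4 = 0.115639
Total = 0.173739

0.1737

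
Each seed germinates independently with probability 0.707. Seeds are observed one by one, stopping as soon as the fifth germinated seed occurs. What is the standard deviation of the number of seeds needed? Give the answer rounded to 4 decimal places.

Y = total seeds until the fifth success; negative binomial with r=5, p=0.707.
SD(Y) = √[r(1−p)/p²] = √(2.930885) = 1.711983

1.7120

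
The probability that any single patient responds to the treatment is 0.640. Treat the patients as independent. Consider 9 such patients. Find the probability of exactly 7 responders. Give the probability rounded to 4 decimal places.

0.2052

X ~ Binomial(n=9, p=0.64).
P(X=7) = C(9,7) · p^7 · (1−p)^2
= 36 · 0.04398 · 0.1296 = 0.205195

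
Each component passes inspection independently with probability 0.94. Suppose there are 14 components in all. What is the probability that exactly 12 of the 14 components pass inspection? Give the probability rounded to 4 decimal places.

0.1559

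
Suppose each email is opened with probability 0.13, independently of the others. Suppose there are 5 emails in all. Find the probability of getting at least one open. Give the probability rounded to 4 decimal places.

0.5016

P(at least one) = 1 − P(none) = 1 − (1 − 0.13)^5
= 1 − 0.498421 = 0.501579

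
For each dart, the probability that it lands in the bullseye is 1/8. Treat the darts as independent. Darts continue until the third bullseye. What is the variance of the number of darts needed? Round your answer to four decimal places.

168.0000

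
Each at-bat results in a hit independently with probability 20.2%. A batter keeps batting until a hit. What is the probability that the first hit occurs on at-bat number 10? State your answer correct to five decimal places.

0.02651

Geometric (trials to first success), p = 0.202.
P(Y = 10) = (1−p)^9 · p = 0.13123 · 0.202 = 0.0265080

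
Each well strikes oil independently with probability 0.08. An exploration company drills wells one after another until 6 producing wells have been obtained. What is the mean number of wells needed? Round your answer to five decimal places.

Y = total wells until the sixth success; negative binomial with r=6, p=0.08.
E[Y] = r / p = 6 / 0.08 = 75.0000000

75.00000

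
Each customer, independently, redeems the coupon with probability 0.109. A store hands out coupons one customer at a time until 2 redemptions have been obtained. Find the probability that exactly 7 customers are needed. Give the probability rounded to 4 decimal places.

Y = trial on which the second success occurs; negative binomial, r=2, p=0.109.
P(Y=7) = C(6,1) · p^2 · (1−p)^5
= 6 · 0.011881 · 0.56155 = 0.040031

0.0400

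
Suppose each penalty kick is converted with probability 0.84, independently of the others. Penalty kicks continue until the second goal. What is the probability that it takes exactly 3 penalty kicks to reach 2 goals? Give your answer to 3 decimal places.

Y = trial on which the second success occurs; negative binomial, r=2, p=0.84.
P(Y=3) = C(2,1) · p^2 · (1−p)^1
= 2 · 0.7056 · 0.16 = 0.22579

0.226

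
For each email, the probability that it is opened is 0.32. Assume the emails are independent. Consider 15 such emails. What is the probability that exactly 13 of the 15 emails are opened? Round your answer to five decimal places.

0.00002

X ~ Binomial(n=15, p=0.32).
P(X=13) = C(15,13) · p^13 · (1−p)^2
= 105 · 3.6893e-07 · 0.4624 = 0.0000179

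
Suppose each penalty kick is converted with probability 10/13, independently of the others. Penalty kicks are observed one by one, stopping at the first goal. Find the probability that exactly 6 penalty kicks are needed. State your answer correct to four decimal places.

0.0005

Geometric (trials to first success), p = 0.769231.
P(Y = 6) = (1−p)^5 · p = 0.00065447 · 0.769231 = 0.000503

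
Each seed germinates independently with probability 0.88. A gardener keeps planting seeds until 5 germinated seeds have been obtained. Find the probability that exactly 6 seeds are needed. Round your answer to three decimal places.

0.317

Y = trial on which the fifth success occurs; negative binomial, r=5, p=0.88.
P(Y=6) = C(5,4) · p^5 · (1−p)^1
= 5 · 0.52773 · 0.12 = 0.31664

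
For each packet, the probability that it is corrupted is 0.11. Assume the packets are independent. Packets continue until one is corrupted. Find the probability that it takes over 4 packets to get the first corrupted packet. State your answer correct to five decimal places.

0.62742

Y = number of packets to the first success; geometric, p = 0.11.
P(Y > 4) = P(first 4 all fail) = (1−p)^4 = 0.6274224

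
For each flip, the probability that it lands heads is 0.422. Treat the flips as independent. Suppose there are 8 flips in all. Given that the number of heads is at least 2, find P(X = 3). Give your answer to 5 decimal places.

X ~ Binomial(8, 0.422). Want P(X=3 | X≥2) = P(X=3) / P(X≥2).
P(X=3) = C(8,3)·0.422^3·0.578^5 = 0.2714967
P(X≥2) = 1 − 0.0124573 − 0.0727608 = 0.9147820
Ratio = 0.2714967 / 0.9147820 = 0.2967884

0.29679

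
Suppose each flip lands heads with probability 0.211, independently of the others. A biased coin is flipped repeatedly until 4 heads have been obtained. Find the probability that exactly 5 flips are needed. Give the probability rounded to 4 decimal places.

Y = trial on which the fourth success occurs; negative binomial, r=4, p=0.211.
P(Y=5) = C(4,3) · p^4 · (1−p)^1
= 4 · 0.0019821 · 0.789 = 0.006256

0.0063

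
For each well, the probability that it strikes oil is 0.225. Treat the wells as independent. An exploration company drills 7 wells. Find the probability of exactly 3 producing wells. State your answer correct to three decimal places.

0.144

X ~ Binomial(n=7, p=0.225).
P(X=3) = C(7,3) · p^3 · (1−p)^4
= 35 · 0.011391 · 0.36075 = 0.14382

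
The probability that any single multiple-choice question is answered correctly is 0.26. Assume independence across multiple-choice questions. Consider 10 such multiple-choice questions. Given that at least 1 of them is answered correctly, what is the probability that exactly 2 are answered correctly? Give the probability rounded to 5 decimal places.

X ~ Binomial(10, 0.26). Want P(X=2 | X≥1) = P(X=2) / P(X≥1).
P(X=2) = C(10,2)·0.26^2·0.74^8 = 0.2735350
P(X≥1) = 1 − 0.0492399 = 0.9507601
Ratio = 0.2735350 / 0.9507601 = 0.2877014

0.28770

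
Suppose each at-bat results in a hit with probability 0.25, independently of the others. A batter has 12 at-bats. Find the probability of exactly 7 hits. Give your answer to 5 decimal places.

0.01147

X ~ Binomial(n=12, p=0.25).
P(X=7) = C(12,7) · p^7 · (1−p)^5
= 792 · 6.1035e-05 · 0.2373 = 0.0114713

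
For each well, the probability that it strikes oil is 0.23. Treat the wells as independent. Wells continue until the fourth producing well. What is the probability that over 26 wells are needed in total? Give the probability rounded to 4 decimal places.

Needing more than 26 wells ⇔ fewer than 4 successes in the first 26. With X ~ Binomial(26, 0.23), P(Y > 26) = P(X ≤ 3).
  k=0: C(26,0)·0.23^0·0.77^26 = 0.001119
  k=1: C(26,1)·0.23^1·0.77^25 = 0.008689
  k=2: C(26,2)·0.23^2·0.77^24 = 0.032443
  k=3: C(26,3)·0.23^3·0.77^23 = 0.077525
P(X ≤ 3) = 0.119776

0.1198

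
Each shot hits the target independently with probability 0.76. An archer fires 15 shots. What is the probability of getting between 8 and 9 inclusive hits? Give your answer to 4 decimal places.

0.1138

X ~ Binomial(15, 0.76); P(8 ≤ X ≤ 9) = Σ C(15,k) p^k (1−p)^(15−k) over k:
  k=8: C(15,8)·0.76^8·0.24^7 = 0.032850
  k=9: C(15,9)·0.76^9·0.24^6 = 0.080908
Total = 0.113758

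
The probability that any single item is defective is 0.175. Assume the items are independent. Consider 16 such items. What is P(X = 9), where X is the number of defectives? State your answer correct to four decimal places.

X ~ Binomial(n=16, p=0.175).
P(X=9) = C(16,9) · p^9 · (1−p)^7
= 11440 · 1.5394e-07 · 0.26012 = 0.000458

0.0005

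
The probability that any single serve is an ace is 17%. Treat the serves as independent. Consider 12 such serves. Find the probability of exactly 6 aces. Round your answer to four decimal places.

0.0073

X ~ Binomial(n=12, p=0.17).
P(X=6) = C(12,6) · p^6 · (1−p)^6
= 924 · 2.4138e-05 · 0.32694 = 0.007292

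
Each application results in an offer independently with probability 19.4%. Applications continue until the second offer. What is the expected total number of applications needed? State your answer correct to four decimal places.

10.3093

Y = total applications until the second success; negative binomial with r=2, p=0.194.
E[Y] = r / p = 2 / 0.194 = 10.309278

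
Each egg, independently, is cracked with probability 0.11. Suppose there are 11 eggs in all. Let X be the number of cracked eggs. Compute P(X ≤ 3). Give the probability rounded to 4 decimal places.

0.9744

X ~ Binomial(11, 0.11); P(X ≤ 3) = Σ C(11,k) p^k (1−p)^(11−k) over k:
  k=0: C(11,0)·0.11^0·0.89^11 = 0.277517
  k=1: C(11,1)·0.11^1·0.89^10 = 0.377299
  k=2: C(11,2)·0.11^2·0.89^9 = 0.233162
  k=3: C(11,3)·0.11^3·0.89^8 = 0.086453
Total = 0.974432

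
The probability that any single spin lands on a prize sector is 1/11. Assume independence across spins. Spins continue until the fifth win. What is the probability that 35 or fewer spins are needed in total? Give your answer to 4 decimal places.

Finishing within 35 spins ⇔ at least 5 successes in the first 35. With X ~ Binomial(35, 0.090909), P(Y ≤ 35) = 1 − P(X ≤ 4).
  k=0: C(35,0)·0.090909^0·0.909091^35 = 0.035584
  k=1: C(35,1)·0.090909^1·0.909091^34 = 0.124544
  k=2: C(35,2)·0.090909^2·0.909091^33 = 0.211725
  k=3: C(35,3)·0.090909^3·0.909091^32 = 0.232898
  k=4: C(35,4)·0.090909^4·0.909091^31 = 0.186318
1 − 0.791070 = 0.208930

0.2089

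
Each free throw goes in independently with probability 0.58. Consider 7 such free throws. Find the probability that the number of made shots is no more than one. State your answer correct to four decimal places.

0.0246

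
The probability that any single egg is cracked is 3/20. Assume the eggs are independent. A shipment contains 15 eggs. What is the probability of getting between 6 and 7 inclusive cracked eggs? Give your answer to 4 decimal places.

X ~ Binomial(15, 0.15); P(6 ≤ X ≤ 7) = Σ C(15,k) p^k (1−p)^(15−k) over k:
  k=6: C(15,6)·0.15^6·0.85^9 = 0.013205
  k=7: C(15,7)·0.15^7·0.85^8 = 0.002996
Total = 0.016200

0.0162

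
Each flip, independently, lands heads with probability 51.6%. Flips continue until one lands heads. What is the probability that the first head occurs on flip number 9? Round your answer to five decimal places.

Geometric (trials to first success), p = 0.516.
P(Y = 9) = (1−p)^8 · p = 0.0030114 · 0.516 = 0.0015539

0.00155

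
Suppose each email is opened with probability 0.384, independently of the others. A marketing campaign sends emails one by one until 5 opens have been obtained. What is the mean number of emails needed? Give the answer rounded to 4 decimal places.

13.0208

Y = total emails until the fifth success; negative binomial with r=5, p=0.384.
E[Y] = r / p = 5 / 0.384 = 13.020833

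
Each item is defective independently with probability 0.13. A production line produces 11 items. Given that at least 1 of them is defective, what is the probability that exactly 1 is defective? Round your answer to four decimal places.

X ~ Binomial(11, 0.13). Want P(X=1 | X≥1) = P(X=1) / P(X≥1).
P(X=1) = C(11,1)·0.13^1·0.87^10 = 0.355245
P(X≥1) = 1 − 0.216128 = 0.783872
Ratio = 0.355245 / 0.783872 = 0.453193

0.4532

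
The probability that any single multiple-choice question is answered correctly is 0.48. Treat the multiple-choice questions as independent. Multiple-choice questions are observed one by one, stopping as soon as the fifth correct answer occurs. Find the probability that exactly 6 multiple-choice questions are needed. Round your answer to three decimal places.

Y = trial on which the fifth success occurs; negative binomial, r=5, p=0.48.
P(Y=6) = C(5,4) · p^5 · (1−p)^1
= 5 · 0.02548 · 0.52 = 0.06625

0.066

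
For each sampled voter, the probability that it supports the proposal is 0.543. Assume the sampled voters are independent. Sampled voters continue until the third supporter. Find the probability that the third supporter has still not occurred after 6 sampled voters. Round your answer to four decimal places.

Needing more than 6 sampled voters ⇔ fewer than 3 successes in the first 6. With X ~ Binomial(6, 0.543), P(Y > 6) = P(X ≤ 2).
  k=0: C(6,0)·0.543^0·0.457^6 = 0.009110
  k=1: C(6,1)·0.543^1·0.457^5 = 0.064943
  k=2: C(6,2)·0.543^2·0.457^4 = 0.192910
P(X ≤ 2) = 0.266963

0.2670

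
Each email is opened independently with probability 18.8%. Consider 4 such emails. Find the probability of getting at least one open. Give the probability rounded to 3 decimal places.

0.565

P(at least one) = 1 − P(none) = 1 − (1 − 0.188)^4
= 1 − 0.43473 = 0.56527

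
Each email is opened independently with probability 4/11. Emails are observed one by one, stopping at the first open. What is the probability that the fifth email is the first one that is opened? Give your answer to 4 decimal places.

Geometric (trials to first success), p = 0.363636.
P(Y = 5) = (1−p)^4 · p = 0.16399 · 0.363636 = 0.059633

0.0596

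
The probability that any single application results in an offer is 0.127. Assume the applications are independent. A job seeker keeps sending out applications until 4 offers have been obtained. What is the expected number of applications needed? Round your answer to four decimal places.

31.4961

Y = total applications until the fourth success; negative binomial with r=4, p=0.127.
E[Y] = r / p = 4 / 0.127 = 31.496063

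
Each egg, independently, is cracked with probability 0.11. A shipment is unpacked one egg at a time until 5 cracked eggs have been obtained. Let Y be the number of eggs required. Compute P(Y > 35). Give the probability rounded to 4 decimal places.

0.6601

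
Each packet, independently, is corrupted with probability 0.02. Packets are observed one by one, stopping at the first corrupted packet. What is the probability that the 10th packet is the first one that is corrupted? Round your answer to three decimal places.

0.017

Geometric (trials to first success), p = 0.02.
P(Y = 10) = (1−p)^9 · p = 0.83375 · 0.02 = 0.01667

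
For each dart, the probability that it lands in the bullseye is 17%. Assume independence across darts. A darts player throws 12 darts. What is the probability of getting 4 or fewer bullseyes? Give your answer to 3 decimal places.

0.961

X ~ Binomial(12, 0.17); P(X ≤ 4) = Σ C(12,k) p^k (1−p)^(12−k) over k:
  k=0: C(12,0)·0.17^0·0.83^12 = 0.10689
  k=1: C(12,1)·0.17^1·0.83^11 = 0.26272
  k=2: C(12,2)·0.17^2·0.83^10 = 0.29595
  k=3: C(12,3)·0.17^3·0.83^9 = 0.20206
  k=4: C(12,4)·0.17^4·0.83^8 = 0.09312
Total = 0.96073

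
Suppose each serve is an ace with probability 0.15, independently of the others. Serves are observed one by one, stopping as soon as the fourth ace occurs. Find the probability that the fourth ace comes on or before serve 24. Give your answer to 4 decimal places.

Finishing within 24 serves ⇔ at least 4 successes in the first 24. With X ~ Binomial(24, 0.15), P(Y ≤ 24) = 1 − P(X ≤ 3).
  k=0: C(24,0)·0.15^0·0.85^24 = 0.020233
  k=1: C(24,1)·0.15^1·0.85^23 = 0.085692
  k=2: C(24,2)·0.15^2·0.85^22 = 0.173903
  k=3: C(24,3)·0.15^3·0.85^21 = 0.225051
1 − 0.504879 = 0.495121

0.4951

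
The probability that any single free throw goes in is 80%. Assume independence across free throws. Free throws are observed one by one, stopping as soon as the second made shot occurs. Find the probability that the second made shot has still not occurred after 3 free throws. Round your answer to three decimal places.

0.104

Needing more than 3 free throws ⇔ fewer than 2 successes in the first 3. With X ~ Binomial(3, 0.80), P(Y > 3) = P(X ≤ 1).
  k=0: C(3,0)·0.80^0·0.20^3 = 0.00800
  k=1: C(3,1)·0.80^1·0.20^2 = 0.09600
P(X ≤ 1) = 0.10400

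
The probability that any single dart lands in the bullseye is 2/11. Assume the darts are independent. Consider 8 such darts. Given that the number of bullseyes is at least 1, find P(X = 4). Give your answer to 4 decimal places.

0.0429

X ~ Binomial(8, 0.181818). Want P(X=4 | X≥1) = P(X=4) / P(X≥1).
P(X=4) = C(8,4)·0.181818^4·0.818182^4 = 0.034280
P(X≥1) = 1 − 0.200816 = 0.799184
Ratio = 0.034280 / 0.799184 = 0.042894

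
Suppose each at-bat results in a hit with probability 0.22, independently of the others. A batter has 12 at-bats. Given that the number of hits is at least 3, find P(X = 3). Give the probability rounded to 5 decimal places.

X ~ Binomial(12, 0.22). Want P(X=3 | X≥3) = P(X=3) / P(X≥3).
P(X=3) = C(12,3)·0.22^3·0.78^9 = 0.2503469
P(X≥3) = 1 − 0.0507149 − 0.1716503 − 0.2662780 = 0.5113568
Ratio = 0.2503469 / 0.5113568 = 0.4895737

0.48957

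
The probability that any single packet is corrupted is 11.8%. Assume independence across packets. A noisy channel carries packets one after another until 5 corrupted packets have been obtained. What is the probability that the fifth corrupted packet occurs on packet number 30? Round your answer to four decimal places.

0.0235

Y = trial on which the fifth success occurs; negative binomial, r=5, p=0.118.
P(Y=30) = C(29,4) · p^5 · (1−p)^25
= 23751 · 2.2878e-05 · 0.043323 = 0.023540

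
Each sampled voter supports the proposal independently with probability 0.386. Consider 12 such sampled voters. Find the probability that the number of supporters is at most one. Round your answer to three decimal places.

0.025

X ~ Binomial(12, 0.386); P(X ≤ 1) = Σ C(12,k) p^k (1−p)^(12−k) over k:
  k=0: C(12,0)·0.386^0·0.614^12 = 0.00287
  k=1: C(12,1)·0.386^1·0.614^11 = 0.02166
Total = 0.02453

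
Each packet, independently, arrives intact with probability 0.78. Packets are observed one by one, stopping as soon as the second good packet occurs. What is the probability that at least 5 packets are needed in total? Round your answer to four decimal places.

0.0356

Needing more than 4 packets ⇔ fewer than 2 successes in the first 4. With X ~ Binomial(4, 0.78), P(Y > 4) = P(X ≤ 1).
  k=0: C(4,0)·0.78^0·0.22^4 = 0.002343
  k=1: C(4,1)·0.78^1·0.22^3 = 0.033222
P(X ≤ 1) = 0.035564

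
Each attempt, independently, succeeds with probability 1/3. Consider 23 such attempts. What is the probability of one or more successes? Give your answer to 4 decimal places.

0.9999

P(at least one) = 1 − P(none) = 1 − (1 − 0.333333)^23
= 1 − 0.000089 = 0.999911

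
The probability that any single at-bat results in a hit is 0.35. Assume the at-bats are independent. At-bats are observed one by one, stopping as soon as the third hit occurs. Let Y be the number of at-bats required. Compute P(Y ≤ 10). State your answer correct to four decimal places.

Finishing within 10 at-bats ⇔ at least 3 successes in the first 10. With X ~ Binomial(10, 0.35), P(Y ≤ 10) = 1 − P(X ≤ 2).
  k=0: C(10,0)·0.35^0·0.65^10 = 0.013463
  k=1: C(10,1)·0.35^1·0.65^9 = 0.072492
  k=2: C(10,2)·0.35^2·0.65^8 = 0.175653
1 − 0.261607 = 0.738393

0.7384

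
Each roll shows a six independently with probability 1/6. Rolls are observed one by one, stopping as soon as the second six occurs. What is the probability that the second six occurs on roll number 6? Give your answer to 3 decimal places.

Y = trial on which the second success occurs; negative binomial, r=2, p=0.166667.
P(Y=6) = C(5,1) · p^2 · (1−p)^4
= 5 · 0.027778 · 0.48225 = 0.06698

0.067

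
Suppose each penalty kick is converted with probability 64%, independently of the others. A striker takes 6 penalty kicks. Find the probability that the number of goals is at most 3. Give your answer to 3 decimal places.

X ~ Binomial(6, 0.64); P(X ≤ 3) = Σ C(6,k) p^k (1−p)^(6−k) over k:
  k=0: C(6,0)·0.64^0·0.36^6 = 0.00218
  k=1: C(6,1)·0.64^1·0.36^5 = 0.02322
  k=2: C(6,2)·0.64^2·0.36^4 = 0.10320
  k=3: C(6,3)·0.64^3·0.36^3 = 0.24461
Total = 0.37320

0.373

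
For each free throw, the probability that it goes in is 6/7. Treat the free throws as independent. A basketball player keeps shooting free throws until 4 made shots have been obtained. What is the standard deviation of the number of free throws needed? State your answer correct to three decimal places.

0.882

Y = total free throws until the fourth success; negative binomial with r=4, p=0.857143.
SD(Y) = √[r(1−p)/p²] = √(0.77778) = 0.88192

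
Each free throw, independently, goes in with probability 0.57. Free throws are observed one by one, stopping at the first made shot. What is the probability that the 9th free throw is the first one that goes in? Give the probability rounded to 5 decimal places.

0.00067

Geometric (trials to first success), p = 0.57.
P(Y = 9) = (1−p)^8 · p = 0.0011688 · 0.57 = 0.0006662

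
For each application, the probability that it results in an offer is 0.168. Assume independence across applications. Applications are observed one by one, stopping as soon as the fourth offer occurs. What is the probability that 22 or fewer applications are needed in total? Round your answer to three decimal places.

0.518

Finishing within 22 applications ⇔ at least 4 successes in the first 22. With X ~ Binomial(22, 0.168), P(Y ≤ 22) = 1 − P(X ≤ 3).
  k=0: C(22,0)·0.168^0·0.832^22 = 0.01749
  k=1: C(22,1)·0.168^1·0.832^21 = 0.07768
  k=2: C(22,2)·0.168^2·0.832^20 = 0.16470
  k=3: C(22,3)·0.168^3·0.832^19 = 0.22171
1 − 0.48158 = 0.51842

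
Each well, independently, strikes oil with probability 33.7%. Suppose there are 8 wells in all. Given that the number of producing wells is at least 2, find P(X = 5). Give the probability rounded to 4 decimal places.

0.0875

X ~ Binomial(8, 0.337). Want P(X=5 | X≥2) = P(X=5) / P(X≥2).
P(X=5) = C(8,5)·0.337^5·0.663^3 = 0.070938
P(X≥2) = 1 − 0.037334 − 0.151815 = 0.810851
Ratio = 0.070938 / 0.810851 = 0.087486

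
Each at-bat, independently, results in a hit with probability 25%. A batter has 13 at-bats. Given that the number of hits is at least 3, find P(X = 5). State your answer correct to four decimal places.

0.1885

X ~ Binomial(13, 0.25). Want P(X=5 | X≥3) = P(X=5) / P(X≥3).
P(X=5) = C(13,5)·0.25^5·0.75^8 = 0.125826
P(X≥3) = 1 − 0.023757 − 0.102948 − 0.205896 = 0.667398
Ratio = 0.125826 / 0.667398 = 0.188531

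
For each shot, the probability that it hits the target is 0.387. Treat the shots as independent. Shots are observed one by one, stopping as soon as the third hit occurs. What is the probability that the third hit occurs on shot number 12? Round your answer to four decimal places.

Y = trial on which the third success occurs; negative binomial, r=3, p=0.387.
P(Y=12) = C(11,2) · p^3 · (1−p)^9
= 55 · 0.057961 · 0.012222 = 0.038962

0.0390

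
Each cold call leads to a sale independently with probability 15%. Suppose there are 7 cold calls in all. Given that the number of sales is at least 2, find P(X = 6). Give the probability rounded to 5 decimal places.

0.00024

X ~ Binomial(7, 0.15). Want P(X=6 | X≥2) = P(X=6) / P(X≥2).
P(X=6) = C(7,6)·0.15^6·0.85^1 = 0.0000678
P(X≥2) = 1 − 0.3205771 − 0.3960070 = 0.2834159
Ratio = 0.0000678 / 0.2834159 = 0.0002391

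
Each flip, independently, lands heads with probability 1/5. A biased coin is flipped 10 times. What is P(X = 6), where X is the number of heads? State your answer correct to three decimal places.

0.006

X ~ Binomial(n=10, p=0.20).
P(X=6) = C(10,6) · p^6 · (1−p)^4
= 210 · 6.4e-05 · 0.4096 = 0.00551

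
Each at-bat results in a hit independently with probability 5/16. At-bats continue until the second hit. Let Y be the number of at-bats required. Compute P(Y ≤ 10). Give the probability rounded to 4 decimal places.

Finishing within 10 at-bats ⇔ at least 2 successes in the first 10. With X ~ Binomial(10, 0.3125), P(Y ≤ 10) = 1 − P(X ≤ 1).
  k=0: C(10,0)·0.3125^0·0.6875^10 = 0.023590
  k=1: C(10,1)·0.3125^1·0.6875^9 = 0.107227
1 − 0.130817 = 0.869183

0.8692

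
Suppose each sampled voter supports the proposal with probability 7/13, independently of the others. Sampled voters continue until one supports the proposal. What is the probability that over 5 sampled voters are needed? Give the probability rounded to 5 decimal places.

Y = number of sampled voters to the first success; geometric, p = 0.538462.
P(Y > 5) = P(first 5 all fail) = (1−p)^5 = 0.0209430

0.02094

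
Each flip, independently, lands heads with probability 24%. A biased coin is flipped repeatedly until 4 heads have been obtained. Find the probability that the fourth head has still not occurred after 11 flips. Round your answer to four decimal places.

Needing more than 11 flips ⇔ fewer than 4 successes in the first 11. With X ~ Binomial(11, 0.24), P(Y > 11) = P(X ≤ 3).
  k=0: C(11,0)·0.24^0·0.76^11 = 0.048860
  k=1: C(11,1)·0.24^1·0.76^10 = 0.169723
  k=2: C(11,2)·0.24^2·0.76^9 = 0.267983
  k=3: C(11,3)·0.24^3·0.76^8 = 0.253879
P(X ≤ 3) = 0.740444

0.7404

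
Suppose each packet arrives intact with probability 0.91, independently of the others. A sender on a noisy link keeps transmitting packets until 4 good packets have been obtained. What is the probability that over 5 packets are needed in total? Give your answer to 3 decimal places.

Needing more than 5 packets ⇔ fewer than 4 successes in the first 5. With X ~ Binomial(5, 0.91), P(Y > 5) = P(X ≤ 3).
  k=0: C(5,0)·0.91^0·0.09^5 = 0.00001
  k=1: C(5,1)·0.91^1·0.09^4 = 0.00030
  k=2: C(5,2)·0.91^2·0.09^3 = 0.00604
  k=3: C(5,3)·0.91^3·0.09^2 = 0.06104
P(X ≤ 3) = 0.06738

0.067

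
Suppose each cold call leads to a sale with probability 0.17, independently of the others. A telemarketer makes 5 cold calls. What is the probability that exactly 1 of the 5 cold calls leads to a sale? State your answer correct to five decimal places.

0.40340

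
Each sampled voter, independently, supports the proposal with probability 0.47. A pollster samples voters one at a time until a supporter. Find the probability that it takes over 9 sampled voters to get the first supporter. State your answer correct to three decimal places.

0.003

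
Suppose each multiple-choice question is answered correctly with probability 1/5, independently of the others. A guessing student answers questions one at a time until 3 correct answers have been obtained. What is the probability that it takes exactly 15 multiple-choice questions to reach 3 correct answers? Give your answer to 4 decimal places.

0.0500

Y = trial on which the third success occurs; negative binomial, r=3, p=0.20.
P(Y=15) = C(14,2) · p^3 · (1−p)^12
= 91 · 0.008 · 0.068719 = 0.050028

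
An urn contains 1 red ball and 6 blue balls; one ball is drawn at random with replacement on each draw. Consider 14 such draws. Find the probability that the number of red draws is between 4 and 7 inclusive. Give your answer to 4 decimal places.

0.1278

X ~ Binomial(14, 0.142857); P(4 ≤ X ≤ 7) = Σ C(14,k) p^k (1−p)^(14−k) over k:
  k=4: C(14,4)·0.142857^4·0.857143^10 = 0.089243
  k=5: C(14,5)·0.142857^5·0.857143^9 = 0.029748
  k=6: C(14,6)·0.142857^6·0.857143^8 = 0.007437
  k=7: C(14,7)·0.142857^7·0.857143^7 = 0.001417
Total = 0.127844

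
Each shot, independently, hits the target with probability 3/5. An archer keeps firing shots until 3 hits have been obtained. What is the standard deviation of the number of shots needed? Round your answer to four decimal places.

Y = total shots until the third success; negative binomial with r=3, p=0.60.
SD(Y) = √[r(1−p)/p²] = √(3.333333) = 1.825742

1.8257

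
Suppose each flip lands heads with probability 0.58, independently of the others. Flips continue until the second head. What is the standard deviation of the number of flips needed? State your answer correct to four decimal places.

1.5802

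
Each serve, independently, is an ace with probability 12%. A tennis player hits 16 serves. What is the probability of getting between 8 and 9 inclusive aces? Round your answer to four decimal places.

X ~ Binomial(16, 0.12); P(8 ≤ X ≤ 9) = Σ C(16,k) p^k (1−p)^(16−k) over k:
  k=8: C(16,8)·0.12^8·0.88^8 = 0.000199
  k=9: C(16,9)·0.12^9·0.88^7 = 0.000024
Total = 0.000223

0.0002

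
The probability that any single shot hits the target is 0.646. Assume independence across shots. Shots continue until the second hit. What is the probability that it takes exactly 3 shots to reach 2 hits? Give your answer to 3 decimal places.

0.295

Y = trial on which the second success occurs; negative binomial, r=2, p=0.646.
P(Y=3) = C(2,1) · p^2 · (1−p)^1
= 2 · 0.41732 · 0.354 = 0.29546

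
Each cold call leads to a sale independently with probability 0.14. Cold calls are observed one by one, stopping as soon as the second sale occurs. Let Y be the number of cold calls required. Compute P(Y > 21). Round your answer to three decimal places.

Needing more than 21 cold calls ⇔ fewer than 2 successes in the first 21. With X ~ Binomial(21, 0.14), P(Y > 21) = P(X ≤ 1).
  k=0: C(21,0)·0.14^0·0.86^21 = 0.04212
  k=1: C(21,1)·0.14^1·0.86^20 = 0.14398
P(X ≤ 1) = 0.18610

0.186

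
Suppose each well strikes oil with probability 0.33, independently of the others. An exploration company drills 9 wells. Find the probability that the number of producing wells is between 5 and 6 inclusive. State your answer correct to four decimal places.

X ~ Binomial(9, 0.33); P(5 ≤ X ≤ 6) = Σ C(9,k) p^k (1−p)^(9−k) over k:
  k=5: C(9,5)·0.33^5·0.67^4 = 0.099366
  k=6: C(9,6)·0.33^6·0.67^3 = 0.032628
Total = 0.131994

0.1320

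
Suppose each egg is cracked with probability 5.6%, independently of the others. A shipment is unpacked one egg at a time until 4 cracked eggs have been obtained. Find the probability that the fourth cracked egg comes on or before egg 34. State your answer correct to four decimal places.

Finishing within 34 eggs ⇔ at least 4 successes in the first 34. With X ~ Binomial(34, 0.056), P(Y ≤ 34) = 1 − P(X ≤ 3).
  k=0: C(34,0)·0.056^0·0.944^34 = 0.140944
  k=1: C(34,1)·0.056^1·0.944^33 = 0.284278
  k=2: C(34,2)·0.056^2·0.944^32 = 0.278255
  k=3: C(34,3)·0.056^3·0.944^31 = 0.176071
1 − 0.879548 = 0.120452

0.1205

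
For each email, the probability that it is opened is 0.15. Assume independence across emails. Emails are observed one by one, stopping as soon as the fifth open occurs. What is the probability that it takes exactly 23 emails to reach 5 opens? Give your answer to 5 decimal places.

0.02980

Y = trial on which the fifth success occurs; negative binomial, r=5, p=0.15.
P(Y=23) = C(22,4) · p^5 · (1−p)^18
= 7315 · 7.5937e-05 · 0.053646 = 0.0297997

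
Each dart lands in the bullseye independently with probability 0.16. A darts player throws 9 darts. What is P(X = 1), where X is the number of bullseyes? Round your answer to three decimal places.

0.357

X ~ Binomial(n=9, p=0.16).
P(X=1) = C(9,1) · p^1 · (1−p)^8
= 9 · 0.16 · 0.24788 = 0.35694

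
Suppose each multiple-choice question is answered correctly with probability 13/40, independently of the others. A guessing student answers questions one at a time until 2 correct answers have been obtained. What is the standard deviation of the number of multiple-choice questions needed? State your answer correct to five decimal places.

3.57506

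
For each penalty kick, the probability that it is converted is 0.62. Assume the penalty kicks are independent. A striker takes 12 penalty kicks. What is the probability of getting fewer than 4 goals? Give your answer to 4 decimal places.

X ~ Binomial(12, 0.62); P(X ≤ 3) = Σ C(12,k) p^k (1−p)^(12−k) over k:
  k=0: C(12,0)·0.62^0·0.38^12 = 0.000009
  k=1: C(12,1)·0.62^1·0.38^11 = 0.000177
  k=2: C(12,2)·0.62^2·0.38^10 = 0.001593
  k=3: C(12,3)·0.62^3·0.38^9 = 0.008663
Total = 0.010442

0.0104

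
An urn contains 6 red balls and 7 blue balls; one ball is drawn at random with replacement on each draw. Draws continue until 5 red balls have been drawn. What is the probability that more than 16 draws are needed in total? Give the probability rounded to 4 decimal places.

0.0718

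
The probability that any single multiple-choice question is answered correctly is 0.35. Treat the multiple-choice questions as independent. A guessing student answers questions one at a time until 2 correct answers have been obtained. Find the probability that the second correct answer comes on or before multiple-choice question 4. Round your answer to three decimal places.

0.437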